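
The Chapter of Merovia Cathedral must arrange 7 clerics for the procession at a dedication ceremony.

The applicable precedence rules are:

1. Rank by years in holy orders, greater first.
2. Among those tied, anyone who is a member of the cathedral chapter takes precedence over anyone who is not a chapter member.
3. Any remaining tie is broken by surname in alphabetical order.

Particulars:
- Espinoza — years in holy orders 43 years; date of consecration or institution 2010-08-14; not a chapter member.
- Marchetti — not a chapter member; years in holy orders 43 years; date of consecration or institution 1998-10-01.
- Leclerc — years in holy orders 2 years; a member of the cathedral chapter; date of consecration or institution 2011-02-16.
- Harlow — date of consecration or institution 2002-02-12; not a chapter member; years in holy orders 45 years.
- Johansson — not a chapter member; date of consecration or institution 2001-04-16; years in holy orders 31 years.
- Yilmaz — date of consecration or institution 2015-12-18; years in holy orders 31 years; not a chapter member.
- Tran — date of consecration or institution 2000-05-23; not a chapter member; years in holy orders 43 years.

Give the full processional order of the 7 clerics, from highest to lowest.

By years in holy orders (higher first): Harlow (45 years); then Espinoza, Marchetti and Tran (each 43 years); then Johansson and Yilmaz (both 31 years); then Leclerc (2 years).
Espinoza, Marchetti and Tran are each not a chapter member, so the next rule applies.
Among Espinoza, Marchetti and Tran, alphabetically by surname: Espinoza before Marchetti before Tran.
Johansson and Yilmaz are each not a chapter member, so the next rule applies.
Among Johansson and Yilmaz, alphabetically by surname: Johansson before Yilmaz.
Full order: Harlow, Espinoza, Marchetti, Tran, Johansson, Yilmaz, Leclerc.

Harlow, Espinoza, Marchetti, Tran, Johansson, Yilmaz, Leclerc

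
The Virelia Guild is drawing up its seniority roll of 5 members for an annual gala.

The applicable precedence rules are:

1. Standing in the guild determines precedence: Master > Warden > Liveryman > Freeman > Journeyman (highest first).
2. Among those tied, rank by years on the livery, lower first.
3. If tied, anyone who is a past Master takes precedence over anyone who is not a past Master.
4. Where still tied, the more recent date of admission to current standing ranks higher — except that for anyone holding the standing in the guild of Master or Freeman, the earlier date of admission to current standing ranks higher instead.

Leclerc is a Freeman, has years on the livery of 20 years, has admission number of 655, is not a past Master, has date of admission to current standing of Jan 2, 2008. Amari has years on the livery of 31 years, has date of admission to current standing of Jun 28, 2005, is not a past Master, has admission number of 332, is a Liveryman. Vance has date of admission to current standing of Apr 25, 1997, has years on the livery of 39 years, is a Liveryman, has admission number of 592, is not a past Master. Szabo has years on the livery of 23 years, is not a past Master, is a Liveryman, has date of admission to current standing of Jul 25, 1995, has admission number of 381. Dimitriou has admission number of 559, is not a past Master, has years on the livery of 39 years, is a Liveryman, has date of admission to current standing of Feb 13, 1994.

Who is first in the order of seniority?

By standing in the guild: Szabo, Amari, Vance and Dimitriou (Liveryman); then Leclerc (Freeman).
Among Szabo, Amari, Vance and Dimitriou, by years on the livery (lower first): Szabo (23 years) before Amari (31 years) before Vance and Dimitriou (39 years).
Vance and Dimitriou are each not a past Master, so the next rule applies.
Among Vance and Dimitriou, by date of admission to current standing (later first): Vance (Apr 25, 1997) before Dimitriou (Feb 13, 1994).
Order: Szabo, Amari, Vance, Dimitriou, Leclerc.

Szabo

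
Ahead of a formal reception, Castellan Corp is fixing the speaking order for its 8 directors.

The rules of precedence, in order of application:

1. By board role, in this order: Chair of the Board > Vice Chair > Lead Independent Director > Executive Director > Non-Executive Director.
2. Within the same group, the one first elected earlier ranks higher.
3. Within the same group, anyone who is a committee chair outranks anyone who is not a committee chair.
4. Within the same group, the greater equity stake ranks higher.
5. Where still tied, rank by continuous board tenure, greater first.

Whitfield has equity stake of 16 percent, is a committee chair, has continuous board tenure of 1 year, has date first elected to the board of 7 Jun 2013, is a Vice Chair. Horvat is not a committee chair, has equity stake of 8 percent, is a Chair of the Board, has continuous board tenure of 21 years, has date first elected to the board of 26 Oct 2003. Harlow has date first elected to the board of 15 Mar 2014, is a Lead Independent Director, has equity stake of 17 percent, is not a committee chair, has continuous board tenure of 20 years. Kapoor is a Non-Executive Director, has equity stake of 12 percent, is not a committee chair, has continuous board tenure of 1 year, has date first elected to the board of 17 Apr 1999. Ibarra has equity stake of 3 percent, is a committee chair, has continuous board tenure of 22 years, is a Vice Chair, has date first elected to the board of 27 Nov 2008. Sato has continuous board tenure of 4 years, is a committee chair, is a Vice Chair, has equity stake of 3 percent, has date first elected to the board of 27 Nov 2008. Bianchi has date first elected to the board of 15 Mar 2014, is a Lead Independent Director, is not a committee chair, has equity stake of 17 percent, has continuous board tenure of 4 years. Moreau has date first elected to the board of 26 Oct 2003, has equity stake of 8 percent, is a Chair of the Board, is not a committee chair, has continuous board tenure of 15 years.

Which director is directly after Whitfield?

By board role: Horvat and Moreau (Chair of the Board); then Ibarra, Sato and Whitfield (Vice Chair); then Harlow and Bianchi (Lead Independent Director); then Kapoor (Non-Executive Director).
Horvat and Moreau both have date first elected to the board 26 Oct 2003, so the next rule applies.
Horvat and Moreau are each not a committee chair, so the next rule applies.
Horvat and Moreau both have equity stake 8 percent, so the next rule applies.
Among Horvat and Moreau, by continuous board tenure (higher first): Horvat (21 years) before Moreau (15 years).
Among Ibarra, Sato and Whitfield, by date first elected to the board (earlier first): Ibarra and Sato (27 Nov 2008) before Whitfield (7 Jun 2013).
Ibarra and Sato are each a committee chair, so the next rule applies.
Ibarra and Sato both have equity stake 3 percent, so the next rule applies.
Among Ibarra and Sato, by continuous board tenure (higher first): Ibarra (22 years) before Sato (4 years).
Harlow and Bianchi both have date first elected to the board 15 Mar 2014, so the next rule applies.
Harlow and Bianchi are each not a committee chair, so the next rule applies.
Harlow and Bianchi both have equity stake 17 percent, so the next rule applies.
Among Harlow and Bianchi, by continuous board tenure (higher first): Harlow (20 years) before Bianchi (4 years).
Order: Horvat, Moreau, Ibarra, Sato, Whitfield, Harlow, Bianchi, Kapoor.

Harlow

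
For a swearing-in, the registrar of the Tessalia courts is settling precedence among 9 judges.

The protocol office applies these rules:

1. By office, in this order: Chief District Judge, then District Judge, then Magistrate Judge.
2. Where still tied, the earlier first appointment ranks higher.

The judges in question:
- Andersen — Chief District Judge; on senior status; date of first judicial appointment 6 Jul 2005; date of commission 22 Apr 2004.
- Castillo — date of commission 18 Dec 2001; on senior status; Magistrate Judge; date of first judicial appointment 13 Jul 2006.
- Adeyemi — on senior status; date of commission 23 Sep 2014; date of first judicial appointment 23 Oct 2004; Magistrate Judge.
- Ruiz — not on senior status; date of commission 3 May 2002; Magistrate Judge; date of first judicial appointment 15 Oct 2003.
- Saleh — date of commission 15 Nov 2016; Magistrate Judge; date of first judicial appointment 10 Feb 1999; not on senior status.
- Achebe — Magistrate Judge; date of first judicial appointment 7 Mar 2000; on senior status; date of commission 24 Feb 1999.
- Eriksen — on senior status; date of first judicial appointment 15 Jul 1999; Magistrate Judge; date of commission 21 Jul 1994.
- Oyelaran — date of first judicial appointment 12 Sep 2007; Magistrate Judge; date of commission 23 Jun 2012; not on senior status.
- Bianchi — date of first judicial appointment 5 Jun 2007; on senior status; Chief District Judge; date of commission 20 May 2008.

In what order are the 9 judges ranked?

By office: Andersen and Bianchi (Chief District Judge); then Saleh, Eriksen, Achebe, Ruiz, Adeyemi, Castillo and Oyelaran (Magistrate Judge).
Among Andersen and Bianchi, by date of first judicial appointment (earlier first): Andersen (6 Jul 2005) before Bianchi (5 Jun 2007).
Among Saleh, Eriksen, Achebe, Ruiz, Adeyemi, Castillo and Oyelaran, by date of first judicial appointment (earlier first): Saleh (10 Feb 1999) before Eriksen (15 Jul 1999) before Achebe (7 Mar 2000) before Ruiz (15 Oct 2003) before Adeyemi (23 Oct 2004) before Castillo (13 Jul 2006) before Oyelaran (12 Sep 2007).
Full order: Andersen, Bianchi, Saleh, Eriksen, Achebe, Ruiz, Adeyemi, Castillo, Oyelaran.

Andersen, Bianchi, Saleh, Eriksen, Achebe, Ruiz, Adeyemi, Castillo, Oyelaran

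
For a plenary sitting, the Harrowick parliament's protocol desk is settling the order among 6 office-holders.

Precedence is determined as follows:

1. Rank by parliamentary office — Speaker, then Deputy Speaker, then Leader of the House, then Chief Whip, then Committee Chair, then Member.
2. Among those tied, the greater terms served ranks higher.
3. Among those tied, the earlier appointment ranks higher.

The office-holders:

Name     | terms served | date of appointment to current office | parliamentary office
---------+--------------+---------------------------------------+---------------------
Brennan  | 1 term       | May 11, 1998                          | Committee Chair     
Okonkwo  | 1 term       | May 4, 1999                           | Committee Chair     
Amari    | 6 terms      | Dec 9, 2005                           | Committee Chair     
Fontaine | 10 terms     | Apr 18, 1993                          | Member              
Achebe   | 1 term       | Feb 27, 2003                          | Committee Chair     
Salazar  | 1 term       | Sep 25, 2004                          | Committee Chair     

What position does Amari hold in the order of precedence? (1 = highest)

By parliamentary office: Amari, Brennan, Okonkwo, Achebe and Salazar (Committee Chair); then Fontaine (Member).
Among Amari, Brennan, Okonkwo, Achebe and Salazar, by terms served (higher first): Amari (6 terms) before Brennan, Okonkwo, Achebe and Salazar (1 term).
Among Brennan, Okonkwo, Achebe and Salazar, by date of appointment to current office (earlier first): Brennan (May 11, 1998) before Okonkwo (May 4, 1999) before Achebe (Feb 27, 2003) before Salazar (Sep 25, 2004).
Order: Amari, Brennan, Okonkwo, Achebe, Salazar, Fontaine. So position 1.

1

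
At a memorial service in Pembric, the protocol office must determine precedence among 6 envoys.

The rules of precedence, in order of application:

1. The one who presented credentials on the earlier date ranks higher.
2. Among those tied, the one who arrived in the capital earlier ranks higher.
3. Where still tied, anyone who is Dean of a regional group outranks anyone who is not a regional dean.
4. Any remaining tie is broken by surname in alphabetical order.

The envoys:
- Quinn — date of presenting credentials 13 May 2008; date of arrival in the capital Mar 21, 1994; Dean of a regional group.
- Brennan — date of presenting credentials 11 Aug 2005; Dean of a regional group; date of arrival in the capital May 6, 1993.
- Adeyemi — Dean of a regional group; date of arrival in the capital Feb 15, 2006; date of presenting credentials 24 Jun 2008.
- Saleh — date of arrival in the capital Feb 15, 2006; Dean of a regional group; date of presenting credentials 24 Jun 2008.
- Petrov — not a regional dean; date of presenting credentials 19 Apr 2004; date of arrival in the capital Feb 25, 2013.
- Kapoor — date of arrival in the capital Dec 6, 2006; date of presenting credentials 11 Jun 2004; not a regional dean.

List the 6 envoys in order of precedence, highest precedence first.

By date of presenting credentials (earlier first): Petrov (19 Apr 2004); then Kapoor (11 Jun 2004); then Brennan (11 Aug 2005); then Quinn (13 May 2008); then Adeyemi and Saleh (both 24 Jun 2008).
Adeyemi and Saleh both have date of arrival in the capital Feb 15, 2006, so the next rule applies.
Adeyemi and Saleh are each Dean of a regional group, so the next rule applies.
Among Adeyemi and Saleh, alphabetically by surname: Adeyemi before Saleh.
Full order: Petrov, Kapoor, Brennan, Quinn, Adeyemi, Saleh.

Petrov, Kapoor, Brennan, Quinn, Adeyemi, Saleh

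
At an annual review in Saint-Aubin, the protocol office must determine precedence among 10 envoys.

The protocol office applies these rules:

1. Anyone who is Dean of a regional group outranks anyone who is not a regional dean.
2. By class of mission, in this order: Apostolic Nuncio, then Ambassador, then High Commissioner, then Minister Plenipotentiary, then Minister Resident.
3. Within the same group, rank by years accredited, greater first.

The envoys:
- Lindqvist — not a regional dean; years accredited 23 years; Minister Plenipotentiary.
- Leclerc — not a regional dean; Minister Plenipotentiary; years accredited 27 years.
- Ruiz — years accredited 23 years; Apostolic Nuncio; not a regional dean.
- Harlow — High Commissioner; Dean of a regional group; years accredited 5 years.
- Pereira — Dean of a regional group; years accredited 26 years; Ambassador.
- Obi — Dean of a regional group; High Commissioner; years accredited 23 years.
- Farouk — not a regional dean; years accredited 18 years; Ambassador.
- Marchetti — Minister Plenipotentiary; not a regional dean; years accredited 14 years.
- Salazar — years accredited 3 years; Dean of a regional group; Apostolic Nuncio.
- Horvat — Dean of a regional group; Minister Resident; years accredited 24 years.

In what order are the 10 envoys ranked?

Salazar, Pereira, Obi, Harlow, Horvat, Ruiz, Farouk, Leclerc, Lindqvist, Marchetti

By the first rule: Salazar, Pereira, Obi, Harlow and Horvat (each Dean of a regional group); then Ruiz, Farouk, Leclerc, Lindqvist and Marchetti (each not a regional dean).
Among Salazar, Pereira, Obi, Harlow and Horvat, by class of mission: Salazar (Apostolic Nuncio) before Pereira (Ambassador) before Obi and Harlow (High Commissioner) before Horvat (Minister Resident).
Among Obi and Harlow, by years accredited (higher first): Obi (23 years) before Harlow (5 years).
Among Ruiz, Farouk, Leclerc, Lindqvist and Marchetti, by class of mission: Ruiz (Apostolic Nuncio) before Farouk (Ambassador) before Leclerc, Lindqvist and Marchetti (Minister Plenipotentiary).
Among Leclerc, Lindqvist and Marchetti, by years accredited (higher first): Leclerc (27 years) before Lindqvist (23 years) before Marchetti (14 years).
Full order: Salazar, Pereira, Obi, Harlow, Horvat, Ruiz, Farouk, Leclerc, Lindqvist, Marchetti.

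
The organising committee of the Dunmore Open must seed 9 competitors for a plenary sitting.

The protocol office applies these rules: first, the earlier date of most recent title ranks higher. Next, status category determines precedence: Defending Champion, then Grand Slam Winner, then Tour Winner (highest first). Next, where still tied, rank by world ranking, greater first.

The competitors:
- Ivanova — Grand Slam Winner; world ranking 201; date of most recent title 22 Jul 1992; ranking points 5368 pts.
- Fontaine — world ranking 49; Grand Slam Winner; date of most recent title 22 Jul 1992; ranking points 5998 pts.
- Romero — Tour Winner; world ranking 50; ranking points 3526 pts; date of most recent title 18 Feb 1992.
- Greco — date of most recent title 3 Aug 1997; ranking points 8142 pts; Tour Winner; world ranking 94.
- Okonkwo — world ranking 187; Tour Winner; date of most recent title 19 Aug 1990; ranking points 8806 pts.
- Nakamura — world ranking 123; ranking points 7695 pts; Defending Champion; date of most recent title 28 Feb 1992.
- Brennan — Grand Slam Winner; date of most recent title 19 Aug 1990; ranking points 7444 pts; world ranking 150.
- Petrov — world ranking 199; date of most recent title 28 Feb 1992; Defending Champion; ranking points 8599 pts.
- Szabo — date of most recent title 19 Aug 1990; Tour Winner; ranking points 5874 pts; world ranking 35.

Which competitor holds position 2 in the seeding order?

Okonkwo

By date of most recent title (earlier first): Brennan, Okonkwo and Szabo (each 19 Aug 1990); then Romero (18 Feb 1992); then Petrov and Nakamura (both 28 Feb 1992); then Ivanova and Fontaine (both 22 Jul 1992); then Greco (3 Aug 1997).
Among Brennan, Okonkwo and Szabo, by status category: Brennan (Grand Slam Winner) before Okonkwo and Szabo (Tour Winner).
Among Okonkwo and Szabo, by world ranking (higher first): Okonkwo (187) before Szabo (35).
Petrov and Nakamura are each Defending Champion, so the next rule applies.
Among Petrov and Nakamura, by world ranking (higher first): Petrov (199) before Nakamura (123).
Ivanova and Fontaine are each Grand Slam Winner, so the next rule applies.
Among Ivanova and Fontaine, by world ranking (higher first): Ivanova (201) before Fontaine (49).
Order: Brennan, Okonkwo, Szabo, Romero, Petrov, Nakamura, Ivanova, Fontaine, Greco.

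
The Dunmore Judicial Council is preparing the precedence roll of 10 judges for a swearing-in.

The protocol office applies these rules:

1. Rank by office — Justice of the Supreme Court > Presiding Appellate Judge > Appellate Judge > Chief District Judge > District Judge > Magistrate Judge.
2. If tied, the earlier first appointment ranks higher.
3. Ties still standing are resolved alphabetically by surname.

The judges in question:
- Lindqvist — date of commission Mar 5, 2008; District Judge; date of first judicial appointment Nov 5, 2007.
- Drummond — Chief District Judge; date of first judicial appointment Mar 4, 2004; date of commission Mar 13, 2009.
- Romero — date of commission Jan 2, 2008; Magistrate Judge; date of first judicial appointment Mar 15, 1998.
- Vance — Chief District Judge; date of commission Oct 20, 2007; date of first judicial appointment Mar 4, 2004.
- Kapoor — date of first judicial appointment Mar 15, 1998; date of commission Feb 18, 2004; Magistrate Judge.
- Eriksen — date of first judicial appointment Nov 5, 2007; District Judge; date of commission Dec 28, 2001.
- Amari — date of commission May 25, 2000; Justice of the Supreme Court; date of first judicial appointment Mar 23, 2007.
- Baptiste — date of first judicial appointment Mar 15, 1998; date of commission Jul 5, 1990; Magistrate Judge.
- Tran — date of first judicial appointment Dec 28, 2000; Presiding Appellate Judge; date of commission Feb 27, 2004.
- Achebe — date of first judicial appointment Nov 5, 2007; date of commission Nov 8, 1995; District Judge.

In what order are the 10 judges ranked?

By office: Amari (Justice of the Supreme Court); then Tran (Presiding Appellate Judge); then Drummond and Vance (Chief District Judge); then Achebe, Eriksen and Lindqvist (District Judge); then Baptiste, Kapoor and Romero (Magistrate Judge).
Drummond and Vance both have date of first judicial appointment Mar 4, 2004, so the next rule applies.
Among Drummond and Vance, alphabetically by surname: Drummond before Vance.
Achebe, Eriksen and Lindqvist all have date of first judicial appointment Nov 5, 2007, so the next rule applies.
Among Achebe, Eriksen and Lindqvist, alphabetically by surname: Achebe before Eriksen before Lindqvist.
Baptiste, Kapoor and Romero all have date of first judicial appointment Mar 15, 1998, so the next rule applies.
Among Baptiste, Kapoor and Romero, alphabetically by surname: Baptiste before Kapoor before Romero.
Full order: Amari, Tran, Drummond, Vance, Achebe, Eriksen, Lindqvist, Baptiste, Kapoor, Romero.

Amari, Tran, Drummond, Vance, Achebe, Eriksen, Lindqvist, Baptiste, Kapoor, Romero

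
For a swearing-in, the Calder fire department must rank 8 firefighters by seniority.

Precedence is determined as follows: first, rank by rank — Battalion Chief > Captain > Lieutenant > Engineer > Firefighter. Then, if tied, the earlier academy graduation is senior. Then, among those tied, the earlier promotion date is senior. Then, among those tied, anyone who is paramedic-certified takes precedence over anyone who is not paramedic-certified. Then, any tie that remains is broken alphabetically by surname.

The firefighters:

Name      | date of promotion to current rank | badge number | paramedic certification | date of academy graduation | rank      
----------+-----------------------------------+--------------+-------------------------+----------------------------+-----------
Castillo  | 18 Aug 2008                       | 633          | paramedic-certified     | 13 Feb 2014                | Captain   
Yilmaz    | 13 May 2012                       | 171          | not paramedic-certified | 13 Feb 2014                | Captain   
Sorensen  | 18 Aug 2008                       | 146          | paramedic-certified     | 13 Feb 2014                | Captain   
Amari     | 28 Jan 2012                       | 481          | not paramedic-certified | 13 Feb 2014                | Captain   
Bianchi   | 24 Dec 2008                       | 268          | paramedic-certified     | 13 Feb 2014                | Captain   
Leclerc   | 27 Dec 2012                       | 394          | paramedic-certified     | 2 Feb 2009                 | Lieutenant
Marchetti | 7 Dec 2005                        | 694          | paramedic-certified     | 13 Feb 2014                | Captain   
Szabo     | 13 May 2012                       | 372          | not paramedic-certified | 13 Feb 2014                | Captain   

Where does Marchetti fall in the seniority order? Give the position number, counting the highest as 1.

1

By rank: Marchetti, Castillo, Sorensen, Bianchi, Amari, Szabo and Yilmaz (Captain); then Leclerc (Lieutenant).
Marchetti, Castillo, Sorensen, Bianchi, Amari, Szabo and Yilmaz all have date of academy graduation 13 Feb 2014, so the next rule applies.
Among Marchetti, Castillo, Sorensen, Bianchi, Amari, Szabo and Yilmaz, by date of promotion to current rank (earlier first): Marchetti (7 Dec 2005) before Castillo and Sorensen (18 Aug 2008) before Bianchi (24 Dec 2008) before Amari (28 Jan 2012) before Szabo and Yilmaz (13 May 2012).
Castillo and Sorensen are each paramedic-certified, so the next rule applies.
Among Castillo and Sorensen, alphabetically by surname: Castillo before Sorensen.
Szabo and Yilmaz are each not paramedic-certified, so the next rule applies.
Among Szabo and Yilmaz, alphabetically by surname: Szabo before Yilmaz.
Order: Marchetti, Castillo, Sorensen, Bianchi, Amari, Szabo, Yilmaz, Leclerc. So position 1.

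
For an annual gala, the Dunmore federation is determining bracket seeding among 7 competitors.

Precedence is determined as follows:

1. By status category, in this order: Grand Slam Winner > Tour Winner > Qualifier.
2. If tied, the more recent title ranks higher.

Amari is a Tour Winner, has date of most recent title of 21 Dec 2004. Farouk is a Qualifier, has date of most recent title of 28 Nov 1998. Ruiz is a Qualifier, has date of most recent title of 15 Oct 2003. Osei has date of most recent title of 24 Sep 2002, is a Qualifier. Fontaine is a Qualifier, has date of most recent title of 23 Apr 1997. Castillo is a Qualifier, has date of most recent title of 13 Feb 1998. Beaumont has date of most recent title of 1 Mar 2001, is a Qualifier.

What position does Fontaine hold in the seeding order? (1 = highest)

By status category: Amari (Tour Winner); then Ruiz, Osei, Beaumont, Farouk, Castillo and Fontaine (Qualifier).
Among Ruiz, Osei, Beaumont, Farouk, Castillo and Fontaine, by date of most recent title (later first): Ruiz (15 Oct 2003) before Osei (24 Sep 2002) before Beaumont (1 Mar 2001) before Farouk (28 Nov 1998) before Castillo (13 Feb 1998) before Fontaine (23 Apr 1997).
Order: Amari, Ruiz, Osei, Beaumont, Farouk, Castillo, Fontaine. So position 7.

7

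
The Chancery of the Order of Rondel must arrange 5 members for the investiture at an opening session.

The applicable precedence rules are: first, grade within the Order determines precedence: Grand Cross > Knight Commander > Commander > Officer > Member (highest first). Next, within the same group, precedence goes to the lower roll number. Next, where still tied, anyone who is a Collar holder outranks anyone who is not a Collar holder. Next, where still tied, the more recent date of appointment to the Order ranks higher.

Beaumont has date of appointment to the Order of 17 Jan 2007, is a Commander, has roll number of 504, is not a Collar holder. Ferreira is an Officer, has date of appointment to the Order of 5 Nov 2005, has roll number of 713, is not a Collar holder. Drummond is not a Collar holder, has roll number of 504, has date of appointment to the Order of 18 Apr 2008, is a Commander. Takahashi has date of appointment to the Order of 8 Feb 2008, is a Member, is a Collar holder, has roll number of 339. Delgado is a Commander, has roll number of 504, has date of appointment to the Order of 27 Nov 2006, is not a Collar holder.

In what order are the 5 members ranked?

Drummond, Beaumont, Delgado, Ferreira, Takahashi

By grade within the Order: Drummond, Beaumont and Delgado (Commander); then Ferreira (Officer); then Takahashi (Member).
Drummond, Beaumont and Delgado all have roll number 504, so the next rule applies.
Drummond, Beaumont and Delgado are each not a Collar holder, so the next rule applies.
Among Drummond, Beaumont and Delgado, by date of appointment to the Order (later first): Drummond (18 Apr 2008) before Beaumont (17 Jan 2007) before Delgado (27 Nov 2006).
Full order: Drummond, Beaumont, Delgado, Ferreira, Takahashi.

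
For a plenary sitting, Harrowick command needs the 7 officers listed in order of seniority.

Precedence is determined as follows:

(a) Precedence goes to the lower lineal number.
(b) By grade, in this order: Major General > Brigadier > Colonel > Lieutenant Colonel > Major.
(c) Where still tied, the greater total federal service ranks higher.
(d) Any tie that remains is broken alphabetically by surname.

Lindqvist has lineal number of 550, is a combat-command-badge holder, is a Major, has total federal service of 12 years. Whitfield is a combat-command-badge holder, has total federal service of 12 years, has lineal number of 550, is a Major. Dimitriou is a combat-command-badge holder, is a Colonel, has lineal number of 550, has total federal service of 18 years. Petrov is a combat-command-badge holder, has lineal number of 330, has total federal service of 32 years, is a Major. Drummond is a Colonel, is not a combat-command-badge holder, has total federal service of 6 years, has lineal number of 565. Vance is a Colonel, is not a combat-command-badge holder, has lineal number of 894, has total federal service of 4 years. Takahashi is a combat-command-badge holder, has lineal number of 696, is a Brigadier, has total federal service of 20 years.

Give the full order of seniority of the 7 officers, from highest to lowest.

Petrov, Dimitriou, Lindqvist, Whitfield, Drummond, Takahashi, Vance

By lineal number (lower first): Petrov (330); then Dimitriou, Lindqvist and Whitfield (each 550); then Drummond (565); then Takahashi (696); then Vance (894).
Among Dimitriou, Lindqvist and Whitfield, by grade: Dimitriou (Colonel) before Lindqvist and Whitfield (Major).
Lindqvist and Whitfield both have total federal service 12 years, so the next rule applies.
Among Lindqvist and Whitfield, alphabetically by surname: Lindqvist before Whitfield.
Full order: Petrov, Dimitriou, Lindqvist, Whitfield, Drummond, Takahashi, Vance.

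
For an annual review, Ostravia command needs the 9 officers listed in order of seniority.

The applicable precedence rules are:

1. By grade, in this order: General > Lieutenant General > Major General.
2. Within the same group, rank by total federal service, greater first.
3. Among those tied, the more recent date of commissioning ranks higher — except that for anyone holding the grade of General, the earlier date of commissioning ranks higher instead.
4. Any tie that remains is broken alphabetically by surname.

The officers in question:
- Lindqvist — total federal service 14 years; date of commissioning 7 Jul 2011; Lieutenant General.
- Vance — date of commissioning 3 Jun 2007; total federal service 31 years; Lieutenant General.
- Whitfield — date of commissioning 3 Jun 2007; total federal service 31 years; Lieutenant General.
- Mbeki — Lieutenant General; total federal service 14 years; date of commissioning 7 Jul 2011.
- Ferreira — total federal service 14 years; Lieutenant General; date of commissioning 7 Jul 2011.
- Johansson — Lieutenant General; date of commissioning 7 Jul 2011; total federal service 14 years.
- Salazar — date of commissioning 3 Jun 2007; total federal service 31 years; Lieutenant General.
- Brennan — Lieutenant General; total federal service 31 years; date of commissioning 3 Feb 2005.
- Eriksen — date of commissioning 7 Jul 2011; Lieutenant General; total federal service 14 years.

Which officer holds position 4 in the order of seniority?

By grade: Salazar, Vance, Whitfield, Brennan, Eriksen, Ferreira, Johansson, Lindqvist and Mbeki (Lieutenant General).
Among Salazar, Vance, Whitfield, Brennan, Eriksen, Ferreira, Johansson, Lindqvist and Mbeki, by total federal service (higher first): Salazar, Vance, Whitfield and Brennan (31 years) before Eriksen, Ferreira, Johansson, Lindqvist and Mbeki (14 years).
Among Salazar, Vance, Whitfield and Brennan, by date of commissioning (later first): Salazar, Vance and Whitfield (3 Jun 2007) before Brennan (3 Feb 2005).
Among Salazar, Vance and Whitfield, alphabetically by surname: Salazar before Vance before Whitfield.
Eriksen, Ferreira, Johansson, Lindqvist and Mbeki all have date of commissioning 7 Jul 2011, so the next rule applies.
Among Eriksen, Ferreira, Johansson, Lindqvist and Mbeki, alphabetically by surname: Eriksen before Ferreira before Johansson before Lindqvist before Mbeki.
Order: Salazar, Vance, Whitfield, Brennan, Eriksen, Ferreira, Johansson, Lindqvist, Mbeki.

Brennan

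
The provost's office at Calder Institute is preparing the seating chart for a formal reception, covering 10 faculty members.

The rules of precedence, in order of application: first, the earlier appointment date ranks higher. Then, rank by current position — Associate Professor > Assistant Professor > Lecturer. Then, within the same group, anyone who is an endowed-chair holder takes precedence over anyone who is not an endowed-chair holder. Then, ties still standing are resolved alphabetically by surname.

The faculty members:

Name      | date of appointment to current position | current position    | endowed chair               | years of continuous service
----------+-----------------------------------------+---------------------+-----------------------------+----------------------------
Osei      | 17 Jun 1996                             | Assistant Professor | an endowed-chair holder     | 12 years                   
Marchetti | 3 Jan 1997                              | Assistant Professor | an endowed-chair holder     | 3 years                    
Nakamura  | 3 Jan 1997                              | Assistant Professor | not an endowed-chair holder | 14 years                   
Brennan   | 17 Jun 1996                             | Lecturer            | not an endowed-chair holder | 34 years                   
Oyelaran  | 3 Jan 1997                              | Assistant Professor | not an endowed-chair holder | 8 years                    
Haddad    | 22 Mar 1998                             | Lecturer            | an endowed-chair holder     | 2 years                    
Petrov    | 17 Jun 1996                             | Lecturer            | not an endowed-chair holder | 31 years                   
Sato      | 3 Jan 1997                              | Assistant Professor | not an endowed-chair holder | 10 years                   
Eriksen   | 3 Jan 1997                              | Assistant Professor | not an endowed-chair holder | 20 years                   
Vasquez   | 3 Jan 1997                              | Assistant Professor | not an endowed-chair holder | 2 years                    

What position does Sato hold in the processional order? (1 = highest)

8

By date of appointment to current position (earlier first): Osei, Brennan and Petrov (each 17 Jun 1996); then Marchetti, Eriksen, Nakamura, Oyelaran, Sato and Vasquez (each 3 Jan 1997); then Haddad (22 Mar 1998).
Among Osei, Brennan and Petrov, by current position: Osei (Assistant Professor) before Brennan and Petrov (Lecturer).
Brennan and Petrov are each not an endowed-chair holder, so the next rule applies.
Among Brennan and Petrov, alphabetically by surname: Brennan before Petrov.
Marchetti, Eriksen, Nakamura, Oyelaran, Sato and Vasquez are each Assistant Professor, so the next rule applies.
Among Marchetti, Eriksen, Nakamura, Oyelaran, Sato and Vasquez, an endowed-chair holder before not an endowed-chair holder: Marchetti (an endowed-chair holder) before Eriksen, Nakamura, Oyelaran, Sato and Vasquez (not an endowed-chair holder).
Among Eriksen, Nakamura, Oyelaran, Sato and Vasquez, alphabetically by surname: Eriksen before Nakamura before Oyelaran before Sato before Vasquez.
Order: Osei, Brennan, Petrov, Marchetti, Eriksen, Nakamura, Oyelaran, Sato, Vasquez, Haddad. So position 8.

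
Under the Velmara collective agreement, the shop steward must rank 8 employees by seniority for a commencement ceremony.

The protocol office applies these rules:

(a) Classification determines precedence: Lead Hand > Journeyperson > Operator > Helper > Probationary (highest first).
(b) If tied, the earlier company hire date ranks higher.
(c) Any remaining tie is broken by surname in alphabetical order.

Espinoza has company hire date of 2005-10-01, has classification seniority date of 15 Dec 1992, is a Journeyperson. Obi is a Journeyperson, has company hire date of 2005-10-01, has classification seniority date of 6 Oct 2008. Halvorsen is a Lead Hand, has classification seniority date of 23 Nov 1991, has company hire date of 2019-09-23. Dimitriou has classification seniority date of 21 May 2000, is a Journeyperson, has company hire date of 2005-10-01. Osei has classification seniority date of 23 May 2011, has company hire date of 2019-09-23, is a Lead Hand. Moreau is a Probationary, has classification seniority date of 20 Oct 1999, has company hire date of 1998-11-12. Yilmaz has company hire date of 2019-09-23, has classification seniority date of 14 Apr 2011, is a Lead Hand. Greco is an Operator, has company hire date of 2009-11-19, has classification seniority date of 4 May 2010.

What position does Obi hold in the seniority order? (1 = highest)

By classification: Halvorsen, Osei and Yilmaz (Lead Hand); then Dimitriou, Espinoza and Obi (Journeyperson); then Greco (Operator); then Moreau (Probationary).
Halvorsen, Osei and Yilmaz all have company hire date 2019-09-23, so the next rule applies.
Among Halvorsen, Osei and Yilmaz, alphabetically by surname: Halvorsen before Osei before Yilmaz.
Dimitriou, Espinoza and Obi all have company hire date 2005-10-01, so the next rule applies.
Among Dimitriou, Espinoza and Obi, alphabetically by surname: Dimitriou before Espinoza before Obi.
Order: Halvorsen, Osei, Yilmaz, Dimitriou, Espinoza, Obi, Greco, Moreau. So position 6.

6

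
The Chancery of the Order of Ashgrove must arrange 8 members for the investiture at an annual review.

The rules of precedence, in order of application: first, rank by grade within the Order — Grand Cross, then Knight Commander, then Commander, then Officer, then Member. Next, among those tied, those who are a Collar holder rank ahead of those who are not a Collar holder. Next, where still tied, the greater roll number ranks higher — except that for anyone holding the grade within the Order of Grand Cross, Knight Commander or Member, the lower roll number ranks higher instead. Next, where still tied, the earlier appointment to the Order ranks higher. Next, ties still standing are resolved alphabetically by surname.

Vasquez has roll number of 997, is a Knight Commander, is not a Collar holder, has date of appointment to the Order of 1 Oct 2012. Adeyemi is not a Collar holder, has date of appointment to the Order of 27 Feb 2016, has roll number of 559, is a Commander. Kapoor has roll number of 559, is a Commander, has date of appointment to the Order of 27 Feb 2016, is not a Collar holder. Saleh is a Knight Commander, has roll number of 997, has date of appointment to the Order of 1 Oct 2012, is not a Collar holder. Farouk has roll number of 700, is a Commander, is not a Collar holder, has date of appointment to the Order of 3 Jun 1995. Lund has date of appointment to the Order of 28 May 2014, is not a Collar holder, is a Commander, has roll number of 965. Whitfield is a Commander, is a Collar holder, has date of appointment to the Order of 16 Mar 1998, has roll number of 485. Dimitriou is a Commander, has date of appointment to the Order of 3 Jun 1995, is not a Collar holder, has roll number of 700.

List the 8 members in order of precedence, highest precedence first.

By grade within the Order: Saleh and Vasquez (Knight Commander); then Whitfield, Lund, Dimitriou, Farouk, Adeyemi and Kapoor (Commander).
Saleh and Vasquez are each not a Collar holder, so the next rule applies.
Saleh and Vasquez both have roll number 997, so the next rule applies.
Saleh and Vasquez both have date of appointment to the Order 1 Oct 2012, so the next rule applies.
Among Saleh and Vasquez, alphabetically by surname: Saleh before Vasquez.
Among Whitfield, Lund, Dimitriou, Farouk, Adeyemi and Kapoor, a Collar holder before not a Collar holder: Whitfield (a Collar holder) before Lund, Dimitriou, Farouk, Adeyemi and Kapoor (not a Collar holder).
Among Lund, Dimitriou, Farouk, Adeyemi and Kapoor, by roll number (higher first): Lund (965) before Dimitriou and Farouk (700) before Adeyemi and Kapoor (559).
Dimitriou and Farouk both have date of appointment to the Order 3 Jun 1995, so the next rule applies.
Among Dimitriou and Farouk, alphabetically by surname: Dimitriou before Farouk.
Adeyemi and Kapoor both have date of appointment to the Order 27 Feb 2016, so the next rule applies.
Among Adeyemi and Kapoor, alphabetically by surname: Adeyemi before Kapoor.
Full order: Saleh, Vasquez, Whitfield, Lund, Dimitriou, Farouk, Adeyemi, Kapoor.

Saleh, Vasquez, Whitfield, Lund, Dimitriou, Farouk, Adeyemi, Kapoor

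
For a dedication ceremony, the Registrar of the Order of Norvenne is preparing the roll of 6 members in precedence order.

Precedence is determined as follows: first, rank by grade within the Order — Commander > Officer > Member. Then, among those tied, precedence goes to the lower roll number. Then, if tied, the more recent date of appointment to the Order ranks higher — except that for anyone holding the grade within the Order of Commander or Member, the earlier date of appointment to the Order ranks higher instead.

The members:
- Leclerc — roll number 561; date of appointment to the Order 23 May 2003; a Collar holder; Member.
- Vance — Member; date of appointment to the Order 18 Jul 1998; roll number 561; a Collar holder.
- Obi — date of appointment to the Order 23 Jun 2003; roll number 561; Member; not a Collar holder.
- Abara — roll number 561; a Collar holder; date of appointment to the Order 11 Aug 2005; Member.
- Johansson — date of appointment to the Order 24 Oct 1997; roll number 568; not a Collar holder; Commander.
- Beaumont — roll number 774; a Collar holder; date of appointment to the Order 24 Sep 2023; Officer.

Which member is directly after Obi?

Abara

By grade within the Order: Johansson (Commander); then Beaumont (Officer); then Vance, Leclerc, Obi and Abara (Member).
Vance, Leclerc, Obi and Abara all have roll number 561, so the next rule applies.
Among Vance, Leclerc, Obi and Abara, by date of appointment to the Order (earlier first) (reversed rule for this group): Vance (18 Jul 1998) before Leclerc (23 May 2003) before Obi (23 Jun 2003) before Abara (11 Aug 2005).
Order: Johansson, Beaumont, Vance, Leclerc, Obi, Abara.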